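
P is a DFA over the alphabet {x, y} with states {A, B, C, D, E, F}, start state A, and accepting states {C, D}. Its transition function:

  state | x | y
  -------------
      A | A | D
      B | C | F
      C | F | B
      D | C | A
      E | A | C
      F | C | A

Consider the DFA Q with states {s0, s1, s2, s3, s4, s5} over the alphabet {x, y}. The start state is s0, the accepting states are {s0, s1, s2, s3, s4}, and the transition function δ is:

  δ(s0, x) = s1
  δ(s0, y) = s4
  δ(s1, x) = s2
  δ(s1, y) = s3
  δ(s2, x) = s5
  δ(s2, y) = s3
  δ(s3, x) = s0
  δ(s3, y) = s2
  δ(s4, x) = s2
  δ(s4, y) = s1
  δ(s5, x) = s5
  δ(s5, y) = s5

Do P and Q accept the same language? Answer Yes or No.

No

The string xxxy is accepted by P but rejected by Q.
So L(P) ≠ L(Q).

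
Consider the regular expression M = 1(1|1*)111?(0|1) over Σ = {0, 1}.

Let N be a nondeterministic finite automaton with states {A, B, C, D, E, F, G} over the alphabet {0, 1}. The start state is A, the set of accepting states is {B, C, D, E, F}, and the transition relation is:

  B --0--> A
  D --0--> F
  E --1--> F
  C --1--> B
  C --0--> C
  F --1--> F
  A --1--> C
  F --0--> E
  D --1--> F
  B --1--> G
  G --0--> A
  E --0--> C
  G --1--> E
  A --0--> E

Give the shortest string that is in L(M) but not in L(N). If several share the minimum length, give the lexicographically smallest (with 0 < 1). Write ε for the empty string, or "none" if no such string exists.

1110

The string 1110 is accepted by M but not by N.
No shorter string lies in the difference, and 1110 is the lexicographically first length-4 string in L(M) \ L(N).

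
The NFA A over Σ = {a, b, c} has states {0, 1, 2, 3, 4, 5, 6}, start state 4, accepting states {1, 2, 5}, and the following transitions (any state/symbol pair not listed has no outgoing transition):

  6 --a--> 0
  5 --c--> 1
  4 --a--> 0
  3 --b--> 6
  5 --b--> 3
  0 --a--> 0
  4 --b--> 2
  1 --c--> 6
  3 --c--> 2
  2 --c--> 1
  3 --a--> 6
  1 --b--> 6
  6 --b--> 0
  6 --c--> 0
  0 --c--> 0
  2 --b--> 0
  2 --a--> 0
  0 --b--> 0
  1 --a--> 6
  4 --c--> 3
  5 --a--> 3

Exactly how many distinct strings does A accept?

The useful subgraph on states {1, 2, 3, 4} is acyclic, so L(A) is finite; the longest accepting path visits 4 useful states, giving maximum string length 3.
Counting accepting paths from 4 by length: 1 of length 1, 2 of length 2, 1 of length 3. Total 4.

4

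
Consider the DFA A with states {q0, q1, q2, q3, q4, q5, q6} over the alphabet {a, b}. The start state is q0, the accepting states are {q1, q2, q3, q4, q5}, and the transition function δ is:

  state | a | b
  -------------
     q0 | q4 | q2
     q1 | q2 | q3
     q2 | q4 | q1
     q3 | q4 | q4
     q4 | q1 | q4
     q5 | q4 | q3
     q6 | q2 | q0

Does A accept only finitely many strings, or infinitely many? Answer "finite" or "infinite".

State q2 is reachable from the start and can reach an accepting state, and it lies on the cycle q2 → q1 → q2.
Traversing that cycle any number of times yields accepted strings of unbounded length, so the language is infinite.

infinite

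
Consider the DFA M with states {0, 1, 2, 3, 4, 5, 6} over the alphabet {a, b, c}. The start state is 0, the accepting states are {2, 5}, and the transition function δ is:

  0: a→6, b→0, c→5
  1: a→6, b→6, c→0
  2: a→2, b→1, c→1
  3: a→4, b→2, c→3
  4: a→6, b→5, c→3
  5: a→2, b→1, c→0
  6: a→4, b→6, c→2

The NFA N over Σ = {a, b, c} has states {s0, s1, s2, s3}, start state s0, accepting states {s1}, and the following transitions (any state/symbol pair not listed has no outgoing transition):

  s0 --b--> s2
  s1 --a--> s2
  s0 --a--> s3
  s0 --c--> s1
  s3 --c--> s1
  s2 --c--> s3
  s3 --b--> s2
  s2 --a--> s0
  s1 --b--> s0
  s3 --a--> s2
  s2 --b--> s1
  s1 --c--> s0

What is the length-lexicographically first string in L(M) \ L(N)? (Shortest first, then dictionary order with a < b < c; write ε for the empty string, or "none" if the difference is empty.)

bc

The string bc is accepted by M but not by N.
No shorter string lies in the difference, and bc is the lexicographically first length-2 string in L(M) \ L(N).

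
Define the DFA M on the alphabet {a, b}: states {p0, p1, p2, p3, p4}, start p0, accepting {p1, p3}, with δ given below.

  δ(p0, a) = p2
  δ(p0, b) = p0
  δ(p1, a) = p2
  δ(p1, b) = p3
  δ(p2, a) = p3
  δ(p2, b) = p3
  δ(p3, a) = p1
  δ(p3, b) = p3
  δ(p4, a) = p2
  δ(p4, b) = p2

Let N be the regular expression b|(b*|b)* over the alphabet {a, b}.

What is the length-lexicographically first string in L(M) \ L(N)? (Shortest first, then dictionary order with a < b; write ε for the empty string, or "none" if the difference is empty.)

aa

The string aa is accepted by M but not by N.
No shorter string lies in the difference, and aa is the lexicographically first length-2 string in L(M) \ L(N).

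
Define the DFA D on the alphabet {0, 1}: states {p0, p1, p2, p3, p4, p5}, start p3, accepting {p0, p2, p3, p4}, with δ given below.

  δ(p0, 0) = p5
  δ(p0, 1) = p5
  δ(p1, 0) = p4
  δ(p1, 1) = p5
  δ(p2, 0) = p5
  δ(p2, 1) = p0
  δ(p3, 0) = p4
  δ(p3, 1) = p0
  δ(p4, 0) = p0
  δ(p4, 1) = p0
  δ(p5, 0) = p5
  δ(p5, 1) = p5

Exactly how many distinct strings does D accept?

5

The useful subgraph on states {p0, p3, p4} is acyclic, so L(D) is finite; the longest accepting path visits 3 useful states, giving maximum string length 2.
Counting accepting paths from p3 by length: 1 of length 0, 2 of length 1, 2 of length 2. Total 5.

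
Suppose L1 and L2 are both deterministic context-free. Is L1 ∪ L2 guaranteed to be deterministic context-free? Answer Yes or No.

No

{aⁿbⁿ : n≥0} and {aⁿb²ⁿ : n≥0} are each accepted by a deterministic PDA (push the a's; pop one per b, respectively one per two b's), but their union U is not. Suppose a DPDA M accepted U. Being deterministic, M has a single run on aⁿb²ⁿ, and since aⁿbⁿ ∈ U that run passes through an accepting configuration right after consuming the prefix aⁿbⁿ and then goes on to accept again after n more b's. Build an ordinary (nondeterministic) PDA M′ that simulates M on a's and b's and, at any moment when M is in an accepting state, may switch to a second mode in which it reads only c's, feeding each c to M as a b; M′ accepts when M does. Then M′ accepts aⁱbʲcᵏ (k≥1) exactly when both aⁱbʲ ∈ U and aⁱbʲ⁺ᵏ ∈ U, and checking the four cases (i=j or j=2i, combined with j+k=i or j+k=2i) leaves only i=j=k: so L(M′) ∩ a*b*c⁺ = {aⁿbⁿcⁿ : n≥1} would be context-free, which it is not (pumping lemma) — contradiction. (The union is an unambiguous CFL; it is determinism, not unambiguity, that fails.)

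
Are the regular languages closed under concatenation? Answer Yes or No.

Yes

If R₁ and R₂ are regular expressions for the two languages then R₁R₂ denotes L₁L₂; on automata, add ε-moves from every accepting state of an NFA for L₁ to the start state of an NFA for L₂ and keep only the second machine's accepting states.
So the regular languages are closed under concatenation.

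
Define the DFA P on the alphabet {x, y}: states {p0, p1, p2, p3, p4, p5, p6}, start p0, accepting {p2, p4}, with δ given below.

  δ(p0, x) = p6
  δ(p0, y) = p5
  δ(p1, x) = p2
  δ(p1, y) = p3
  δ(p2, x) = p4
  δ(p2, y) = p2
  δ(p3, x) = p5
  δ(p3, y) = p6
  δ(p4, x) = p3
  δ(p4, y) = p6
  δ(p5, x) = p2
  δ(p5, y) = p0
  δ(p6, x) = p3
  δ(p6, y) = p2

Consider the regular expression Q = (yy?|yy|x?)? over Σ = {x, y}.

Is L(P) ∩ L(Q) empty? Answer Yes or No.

Converting the expression Q to a DFA (subset construction, then merging equivalent states) gives the minimal DFA with states {q0, q1, q2, q3}, start state q0, accepting states {q0, q1, q2} and transitions q0: x→q1, y→q2; q1: x→q3, y→q3; q2: x→q3, y→q1; q3: x→q3, y→q3.
Exploring the product automaton P × Q from the start pair (p0, q0), following both machines on each input symbol, reaches 10 state pairs: (p0, q0), (p6, q1), (p5, q2), (p3, q3), (p2, q3), (p0, q1), (p5, q3), (p6, q3), (p4, q3), (p0, q3).
P accepts in {p2, p4} and Q accepts in {q0, q1, q2}; no reachable pair has both components accepting, so no string drives both machines to acceptance simultaneously and L(P) ∩ L(Q) = ∅.
So no string is accepted by both, and the intersection is empty.

Yes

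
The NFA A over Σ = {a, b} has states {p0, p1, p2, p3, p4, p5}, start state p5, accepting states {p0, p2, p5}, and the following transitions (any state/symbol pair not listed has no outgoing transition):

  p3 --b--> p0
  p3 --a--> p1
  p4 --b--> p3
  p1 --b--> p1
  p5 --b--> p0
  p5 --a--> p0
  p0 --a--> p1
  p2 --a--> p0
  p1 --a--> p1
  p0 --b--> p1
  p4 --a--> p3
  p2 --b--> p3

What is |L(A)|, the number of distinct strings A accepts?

The useful subgraph on states {p0, p5} is acyclic, so L(A) is finite; the longest accepting path visits 2 useful states, giving maximum string length 1.
Counting accepting paths from p5 by length: 1 of length 0, 2 of length 1. Total 3.

3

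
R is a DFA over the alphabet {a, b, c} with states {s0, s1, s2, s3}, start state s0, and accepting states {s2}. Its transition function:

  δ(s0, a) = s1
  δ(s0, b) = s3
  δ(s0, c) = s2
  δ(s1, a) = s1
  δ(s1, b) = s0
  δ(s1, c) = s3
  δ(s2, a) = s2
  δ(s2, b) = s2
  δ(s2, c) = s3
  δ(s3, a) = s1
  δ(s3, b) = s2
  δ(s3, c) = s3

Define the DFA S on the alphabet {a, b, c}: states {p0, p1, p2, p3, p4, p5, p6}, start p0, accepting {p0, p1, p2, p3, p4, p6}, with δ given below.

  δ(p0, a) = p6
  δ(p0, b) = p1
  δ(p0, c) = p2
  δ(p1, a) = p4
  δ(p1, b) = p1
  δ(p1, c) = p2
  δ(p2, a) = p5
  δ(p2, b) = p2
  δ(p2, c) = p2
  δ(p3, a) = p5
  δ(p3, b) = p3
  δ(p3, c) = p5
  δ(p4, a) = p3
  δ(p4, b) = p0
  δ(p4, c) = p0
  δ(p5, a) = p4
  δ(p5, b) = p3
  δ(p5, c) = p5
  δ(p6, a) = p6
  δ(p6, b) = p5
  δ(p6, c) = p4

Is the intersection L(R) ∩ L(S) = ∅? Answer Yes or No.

The string c is accepted by both R and S.
Hence L(R) ∩ L(S) ≠ ∅.

No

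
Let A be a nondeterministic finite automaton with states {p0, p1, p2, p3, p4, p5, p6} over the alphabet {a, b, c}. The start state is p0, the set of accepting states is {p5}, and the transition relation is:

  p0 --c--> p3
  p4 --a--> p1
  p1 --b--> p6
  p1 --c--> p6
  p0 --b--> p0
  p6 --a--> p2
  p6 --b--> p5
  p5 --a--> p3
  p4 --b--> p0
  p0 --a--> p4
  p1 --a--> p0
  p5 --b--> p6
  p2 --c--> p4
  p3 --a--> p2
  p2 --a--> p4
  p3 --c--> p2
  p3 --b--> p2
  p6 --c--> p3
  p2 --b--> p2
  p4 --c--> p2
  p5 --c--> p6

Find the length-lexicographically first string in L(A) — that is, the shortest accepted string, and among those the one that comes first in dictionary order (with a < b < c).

aabb

A breadth-first search from p0 reaches an accepting state first via the path p0 → p4 → p1 → p6 → p5 on input aabb.
No string of length < 4 is accepted (BFS exhausts all shorter strings without reaching an accepting state), and aabb is the lexicographically least accepting string of length 4.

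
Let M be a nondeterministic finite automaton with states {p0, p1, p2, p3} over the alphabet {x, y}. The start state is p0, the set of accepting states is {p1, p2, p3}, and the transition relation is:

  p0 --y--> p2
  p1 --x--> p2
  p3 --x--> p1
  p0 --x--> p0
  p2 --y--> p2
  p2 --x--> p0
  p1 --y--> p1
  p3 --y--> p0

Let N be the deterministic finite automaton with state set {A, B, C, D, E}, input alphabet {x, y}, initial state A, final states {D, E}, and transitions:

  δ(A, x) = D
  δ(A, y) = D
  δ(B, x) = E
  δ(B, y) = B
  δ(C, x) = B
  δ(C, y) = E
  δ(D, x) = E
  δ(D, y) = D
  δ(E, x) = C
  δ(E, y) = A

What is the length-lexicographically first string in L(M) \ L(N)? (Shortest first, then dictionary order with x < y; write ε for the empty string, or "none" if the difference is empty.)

The string xxy is accepted by M but not by N.
No shorter string lies in the difference, and xxy is the lexicographically first length-3 string in L(M) \ L(N).

xxy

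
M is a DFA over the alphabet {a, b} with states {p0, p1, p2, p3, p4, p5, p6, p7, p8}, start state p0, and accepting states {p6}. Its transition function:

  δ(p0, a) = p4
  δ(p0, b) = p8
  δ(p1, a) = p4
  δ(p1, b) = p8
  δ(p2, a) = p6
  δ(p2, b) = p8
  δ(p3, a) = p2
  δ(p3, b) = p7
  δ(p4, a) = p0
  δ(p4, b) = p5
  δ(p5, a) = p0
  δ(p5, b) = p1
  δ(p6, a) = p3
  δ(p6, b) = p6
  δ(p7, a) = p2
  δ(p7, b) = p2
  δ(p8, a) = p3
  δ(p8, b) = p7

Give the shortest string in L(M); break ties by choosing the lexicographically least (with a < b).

baaa

A breadth-first search from p0 reaches an accepting state first via the path p0 → p8 → p3 → p2 → p6 on input baaa.
No string of length < 4 is accepted (BFS exhausts all shorter strings without reaching an accepting state), and baaa is the lexicographically least accepting string of length 4.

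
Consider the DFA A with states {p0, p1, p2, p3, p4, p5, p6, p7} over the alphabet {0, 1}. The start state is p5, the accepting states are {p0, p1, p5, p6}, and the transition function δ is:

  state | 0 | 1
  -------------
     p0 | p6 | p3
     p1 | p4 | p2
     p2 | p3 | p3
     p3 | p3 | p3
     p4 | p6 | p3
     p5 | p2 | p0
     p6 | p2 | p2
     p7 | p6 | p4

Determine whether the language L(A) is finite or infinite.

finite

The useful states (reachable from p5 and able to reach an accepting state) are {p0, p5, p6}.
Restricted to these states the transition graph has no cycle, so every accepting path has bounded length and L is finite.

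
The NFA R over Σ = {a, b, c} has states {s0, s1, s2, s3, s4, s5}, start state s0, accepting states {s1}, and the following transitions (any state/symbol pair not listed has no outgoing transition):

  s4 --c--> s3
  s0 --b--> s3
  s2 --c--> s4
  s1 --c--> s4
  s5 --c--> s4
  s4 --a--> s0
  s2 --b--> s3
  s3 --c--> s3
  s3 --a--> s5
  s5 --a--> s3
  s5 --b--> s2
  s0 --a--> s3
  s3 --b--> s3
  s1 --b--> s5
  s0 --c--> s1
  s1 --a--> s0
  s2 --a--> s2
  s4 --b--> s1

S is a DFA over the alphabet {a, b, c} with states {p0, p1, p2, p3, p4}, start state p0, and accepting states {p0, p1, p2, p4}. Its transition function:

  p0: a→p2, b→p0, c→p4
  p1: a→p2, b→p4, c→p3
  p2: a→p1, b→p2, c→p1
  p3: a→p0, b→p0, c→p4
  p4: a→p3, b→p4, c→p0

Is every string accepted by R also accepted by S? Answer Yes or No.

Exploring the product automaton R × S from the start pair (s0, p0), following both machines on each input symbol, reaches 25 state pairs: (s0, p0), (s3, p2), (s3, p0), (s1, p4), (s5, p1), (s3, p1), (s5, p2), (s3, p4), (s0, p3), (s5, p4), (s4, p0), (s2, p4), (s4, p3), (s3, p3), (s2, p2), (s4, p1), (s5, p3), (s0, p2), (s1, p0), (s2, p3), (s5, p0), (s2, p1), (s2, p0), (s4, p4), (s1, p1).
R accepts in {s1} and S accepts in {p0, p1, p2, p4}. The reachable pairs whose R-component is accepting are (s1, p4), (s1, p0), (s1, p1); in each of them the S-component is accepting too, so the product for L(R) \ L(S) (R-component accepting, S-component rejecting) has no reachable accepting pair and the difference is empty.
Hence every string in L(R) is also in L(S).

Yes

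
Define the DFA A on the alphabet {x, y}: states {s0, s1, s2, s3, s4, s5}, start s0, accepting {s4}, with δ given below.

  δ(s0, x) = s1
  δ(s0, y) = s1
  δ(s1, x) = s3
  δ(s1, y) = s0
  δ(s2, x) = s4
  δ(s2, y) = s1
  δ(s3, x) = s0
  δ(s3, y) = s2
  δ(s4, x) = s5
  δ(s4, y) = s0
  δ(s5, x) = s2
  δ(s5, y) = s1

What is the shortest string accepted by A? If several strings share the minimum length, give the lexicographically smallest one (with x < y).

xxyx

A breadth-first search from s0 reaches an accepting state first via the path s0 → s1 → s3 → s2 → s4 on input xxyx.
No string of length < 4 is accepted (BFS exhausts all shorter strings without reaching an accepting state), and xxyx is the lexicographically least accepting string of length 4.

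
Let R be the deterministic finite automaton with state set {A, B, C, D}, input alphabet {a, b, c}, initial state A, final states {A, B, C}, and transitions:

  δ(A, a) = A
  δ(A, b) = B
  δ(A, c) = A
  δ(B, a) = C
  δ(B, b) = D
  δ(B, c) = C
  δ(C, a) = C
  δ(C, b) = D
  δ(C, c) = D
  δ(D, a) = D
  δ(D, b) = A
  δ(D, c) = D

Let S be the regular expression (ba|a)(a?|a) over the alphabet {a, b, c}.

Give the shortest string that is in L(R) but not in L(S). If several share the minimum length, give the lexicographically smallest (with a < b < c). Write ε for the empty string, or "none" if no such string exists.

ε

The empty string ε is accepted by R but not by S.
Since ε is the unique shortest string, it is the required witness.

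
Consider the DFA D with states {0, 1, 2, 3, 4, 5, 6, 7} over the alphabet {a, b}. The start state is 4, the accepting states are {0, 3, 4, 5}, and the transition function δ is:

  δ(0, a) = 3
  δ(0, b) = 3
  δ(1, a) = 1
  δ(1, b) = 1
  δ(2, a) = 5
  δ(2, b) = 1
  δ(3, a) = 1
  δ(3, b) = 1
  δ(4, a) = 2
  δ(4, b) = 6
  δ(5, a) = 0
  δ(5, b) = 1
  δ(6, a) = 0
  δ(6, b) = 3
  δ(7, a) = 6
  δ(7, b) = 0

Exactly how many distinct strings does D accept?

9

The useful subgraph on states {0, 2, 3, 4, 5, 6} is acyclic, so L(D) is finite; the longest accepting path visits 5 useful states, giving maximum string length 4.
Counting accepting paths from 4 by length: 1 of length 0, 3 of length 2, 3 of length 3, 2 of length 4. Total 9.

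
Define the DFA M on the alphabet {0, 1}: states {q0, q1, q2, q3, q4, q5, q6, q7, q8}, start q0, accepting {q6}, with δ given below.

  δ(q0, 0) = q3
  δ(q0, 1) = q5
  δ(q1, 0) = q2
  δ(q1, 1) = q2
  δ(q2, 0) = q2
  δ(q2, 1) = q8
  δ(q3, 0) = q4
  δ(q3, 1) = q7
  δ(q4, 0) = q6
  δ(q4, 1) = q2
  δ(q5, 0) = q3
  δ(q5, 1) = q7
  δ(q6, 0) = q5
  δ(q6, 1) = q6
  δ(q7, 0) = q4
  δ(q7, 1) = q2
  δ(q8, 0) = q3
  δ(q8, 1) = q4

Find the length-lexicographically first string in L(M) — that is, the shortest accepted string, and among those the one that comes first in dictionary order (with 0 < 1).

A breadth-first search from q0 reaches an accepting state first via the path q0 → q3 → q4 → q6 on input 000.
No string of length < 3 is accepted (BFS exhausts all shorter strings without reaching an accepting state), and 000 is the lexicographically least accepting string of length 3.

000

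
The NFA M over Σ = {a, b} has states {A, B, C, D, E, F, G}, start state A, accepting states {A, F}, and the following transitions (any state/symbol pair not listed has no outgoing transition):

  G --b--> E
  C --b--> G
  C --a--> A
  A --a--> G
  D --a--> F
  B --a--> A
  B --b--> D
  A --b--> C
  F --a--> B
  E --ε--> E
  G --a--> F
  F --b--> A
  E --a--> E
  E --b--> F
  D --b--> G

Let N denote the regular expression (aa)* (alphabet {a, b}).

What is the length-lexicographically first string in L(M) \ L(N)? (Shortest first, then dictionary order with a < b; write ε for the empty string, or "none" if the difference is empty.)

The string ba is accepted by M but not by N.
No shorter string lies in the difference, and ba is the lexicographically first length-2 string in L(M) \ L(N).

ba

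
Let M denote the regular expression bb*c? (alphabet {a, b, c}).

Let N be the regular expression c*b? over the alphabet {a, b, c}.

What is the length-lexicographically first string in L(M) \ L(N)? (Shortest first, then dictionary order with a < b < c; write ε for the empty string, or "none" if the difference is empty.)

The string bb is accepted by M but not by N.
No shorter string lies in the difference, and bb is the lexicographically first length-2 string in L(M) \ L(N).

bb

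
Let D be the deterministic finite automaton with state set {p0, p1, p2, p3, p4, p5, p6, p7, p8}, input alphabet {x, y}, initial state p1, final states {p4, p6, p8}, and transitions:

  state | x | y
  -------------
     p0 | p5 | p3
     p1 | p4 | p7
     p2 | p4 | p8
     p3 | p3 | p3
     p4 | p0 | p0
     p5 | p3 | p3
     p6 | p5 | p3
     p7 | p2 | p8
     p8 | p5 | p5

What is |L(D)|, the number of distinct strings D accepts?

The useful subgraph on states {p1, p2, p4, p7, p8} is acyclic, so L(D) is finite; the longest accepting path visits 4 useful states, giving maximum string length 3.
Counting accepting paths from p1 by length: 1 of length 1, 1 of length 2, 2 of length 3. Total 4.

4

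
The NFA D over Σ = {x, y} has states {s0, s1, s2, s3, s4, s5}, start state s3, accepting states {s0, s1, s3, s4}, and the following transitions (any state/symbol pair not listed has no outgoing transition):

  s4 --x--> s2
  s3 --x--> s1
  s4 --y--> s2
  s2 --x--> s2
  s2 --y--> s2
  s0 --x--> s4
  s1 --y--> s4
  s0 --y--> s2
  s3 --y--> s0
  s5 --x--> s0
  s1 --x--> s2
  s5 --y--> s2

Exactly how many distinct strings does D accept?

The useful subgraph on states {s0, s1, s3, s4} is acyclic, so L(D) is finite; the longest accepting path visits 3 useful states, giving maximum string length 2.
Counting accepting paths from s3 by length: 1 of length 0, 2 of length 1, 2 of length 2. Total 5.

5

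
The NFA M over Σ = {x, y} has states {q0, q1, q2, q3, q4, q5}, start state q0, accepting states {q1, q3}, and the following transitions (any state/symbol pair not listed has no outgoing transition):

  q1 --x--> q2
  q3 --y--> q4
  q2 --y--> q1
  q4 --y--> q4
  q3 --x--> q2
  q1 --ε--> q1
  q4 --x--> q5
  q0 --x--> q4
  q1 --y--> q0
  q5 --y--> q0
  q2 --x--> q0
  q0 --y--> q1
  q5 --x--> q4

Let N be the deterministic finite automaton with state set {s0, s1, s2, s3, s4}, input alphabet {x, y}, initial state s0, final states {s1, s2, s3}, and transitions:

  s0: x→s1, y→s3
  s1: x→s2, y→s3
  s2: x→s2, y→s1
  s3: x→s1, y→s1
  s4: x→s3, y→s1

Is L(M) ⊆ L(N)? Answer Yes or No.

Yes

Exploring the product automaton M × N from the start pair (q0, s0), following both machines on each input symbol, reaches 13 state pairs: (q0, s0), (q4, s1), (q1, s3), (q5, s2), (q4, s3), (q2, s1), (q0, s1), (q4, s2), (q5, s1), (q0, s2), (q0, s3), (q1, s1), (q2, s2).
M accepts in {q1, q3} and N accepts in {s1, s2, s3}. The reachable pairs whose M-component is accepting are (q1, s3), (q1, s1); in each of them the N-component is accepting too, so the product for L(M) \ L(N) (M-component accepting, N-component rejecting) has no reachable accepting pair and the difference is empty.
Hence every string in L(M) is also in L(N).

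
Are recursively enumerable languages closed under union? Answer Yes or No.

Yes

Simulate recognisers for L₁ and L₂ in parallel, alternating one step of each, and accept as soon as either accepts.
So the recursively enumerable languages are closed under union.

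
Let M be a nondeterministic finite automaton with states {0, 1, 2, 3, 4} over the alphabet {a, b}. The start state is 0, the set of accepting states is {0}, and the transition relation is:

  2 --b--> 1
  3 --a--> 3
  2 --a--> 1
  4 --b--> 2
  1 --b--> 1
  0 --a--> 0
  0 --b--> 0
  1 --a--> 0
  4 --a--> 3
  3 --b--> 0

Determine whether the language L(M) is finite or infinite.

State 0 is reachable from the start and can reach an accepting state, and it lies on the cycle 0 → 0.
Traversing that cycle any number of times yields accepted strings of unbounded length, so the language is infinite.

infinite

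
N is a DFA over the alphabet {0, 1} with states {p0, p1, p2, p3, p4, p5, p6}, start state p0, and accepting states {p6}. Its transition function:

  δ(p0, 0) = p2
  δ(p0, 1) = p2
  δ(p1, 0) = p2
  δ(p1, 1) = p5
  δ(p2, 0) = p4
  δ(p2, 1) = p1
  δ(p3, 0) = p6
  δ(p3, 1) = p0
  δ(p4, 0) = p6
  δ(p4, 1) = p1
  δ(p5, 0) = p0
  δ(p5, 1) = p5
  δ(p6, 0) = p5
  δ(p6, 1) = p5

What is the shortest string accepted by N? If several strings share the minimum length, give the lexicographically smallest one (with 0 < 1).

A breadth-first search from p0 reaches an accepting state first via the path p0 → p2 → p4 → p6 on input 000.
No string of length < 3 is accepted (BFS exhausts all shorter strings without reaching an accepting state), and 000 is the lexicographically least accepting string of length 3.

000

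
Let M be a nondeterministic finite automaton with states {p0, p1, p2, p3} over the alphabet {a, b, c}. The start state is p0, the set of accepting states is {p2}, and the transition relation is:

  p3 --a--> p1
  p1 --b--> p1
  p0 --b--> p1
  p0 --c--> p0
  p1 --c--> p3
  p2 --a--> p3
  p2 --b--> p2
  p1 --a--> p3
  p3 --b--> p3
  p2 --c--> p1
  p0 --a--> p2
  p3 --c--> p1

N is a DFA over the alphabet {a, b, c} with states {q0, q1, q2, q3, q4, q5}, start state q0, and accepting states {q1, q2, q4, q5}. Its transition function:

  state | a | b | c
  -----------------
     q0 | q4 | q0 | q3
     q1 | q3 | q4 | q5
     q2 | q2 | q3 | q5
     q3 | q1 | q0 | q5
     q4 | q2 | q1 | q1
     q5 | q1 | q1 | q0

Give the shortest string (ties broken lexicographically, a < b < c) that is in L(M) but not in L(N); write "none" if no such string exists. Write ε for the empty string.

Exploring the product automaton M × N from the start pair (p0, q0), following both machines on each input symbol, reaches 17 state pairs: (p0, q0), (p2, q4), (p1, q0), (p0, q3), (p3, q2), (p2, q1), (p1, q1), (p3, q4), (p3, q3), (p0, q5), (p1, q2), (p1, q5), (p1, q4), (p3, q5), (p3, q1), (p3, q0), (p1, q3).
M accepts in {p2} and N accepts in {q1, q2, q4, q5}. The reachable pairs whose M-component is accepting are (p2, q4), (p2, q1); in each of them the N-component is accepting too, so the product for L(M) \ L(N) (M-component accepting, N-component rejecting) has no reachable accepting pair and the difference is empty.
So every string accepted by M is also accepted by N: L(M) \ L(N) = ∅ and there is no such string.

none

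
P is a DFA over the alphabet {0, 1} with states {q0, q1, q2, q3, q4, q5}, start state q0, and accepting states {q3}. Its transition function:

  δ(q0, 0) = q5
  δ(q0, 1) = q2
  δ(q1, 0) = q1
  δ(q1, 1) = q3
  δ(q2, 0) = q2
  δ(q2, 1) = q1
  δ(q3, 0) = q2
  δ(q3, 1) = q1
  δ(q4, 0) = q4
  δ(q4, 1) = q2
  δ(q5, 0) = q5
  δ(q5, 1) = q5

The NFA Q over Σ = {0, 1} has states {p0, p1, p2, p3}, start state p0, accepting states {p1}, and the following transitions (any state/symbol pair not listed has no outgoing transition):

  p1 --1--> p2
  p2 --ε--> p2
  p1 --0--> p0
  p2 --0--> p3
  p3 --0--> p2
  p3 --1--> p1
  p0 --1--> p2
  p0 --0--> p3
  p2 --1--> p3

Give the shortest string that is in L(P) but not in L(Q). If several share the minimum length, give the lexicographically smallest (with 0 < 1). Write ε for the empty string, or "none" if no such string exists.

1011

The string 1011 is accepted by P but not by Q.
No shorter string lies in the difference, and 1011 is the lexicographically first length-4 string in L(P) \ L(Q).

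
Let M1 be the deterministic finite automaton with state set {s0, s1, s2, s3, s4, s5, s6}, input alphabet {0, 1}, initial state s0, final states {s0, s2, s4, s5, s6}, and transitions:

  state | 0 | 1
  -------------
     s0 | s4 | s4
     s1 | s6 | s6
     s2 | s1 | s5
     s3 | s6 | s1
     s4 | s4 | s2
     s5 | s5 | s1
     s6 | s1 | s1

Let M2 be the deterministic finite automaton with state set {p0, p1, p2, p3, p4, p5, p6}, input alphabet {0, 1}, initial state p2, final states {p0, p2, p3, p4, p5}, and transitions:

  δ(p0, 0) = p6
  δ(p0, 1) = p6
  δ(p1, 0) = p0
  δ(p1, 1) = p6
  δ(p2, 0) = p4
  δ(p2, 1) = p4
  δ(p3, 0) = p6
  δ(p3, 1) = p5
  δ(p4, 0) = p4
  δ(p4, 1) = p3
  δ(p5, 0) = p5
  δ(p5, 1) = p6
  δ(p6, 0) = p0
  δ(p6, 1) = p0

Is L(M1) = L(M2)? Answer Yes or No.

Yes

Exploring the product automaton M1 × M2 from the start pair (s0, p2), following both machines on each input symbol, reaches 6 state pairs: (s0, p2), (s4, p4), (s2, p3), (s1, p6), (s5, p5), (s6, p0).
M1 accepts in {s0, s2, s4, s5, s6} and M2 accepts in {p0, p2, p3, p4, p5}. In every reachable pair the two components are either both accepting — (s0, p2), (s4, p4), (s2, p3), (s5, p5), (s6, p0) — or both non-accepting, so no string is accepted by exactly one of the machines: L(M1) \ L(M2) and L(M2) \ L(M1) are both empty.
Hence every string is accepted by M1 iff it is accepted by M2, and the two languages coincide.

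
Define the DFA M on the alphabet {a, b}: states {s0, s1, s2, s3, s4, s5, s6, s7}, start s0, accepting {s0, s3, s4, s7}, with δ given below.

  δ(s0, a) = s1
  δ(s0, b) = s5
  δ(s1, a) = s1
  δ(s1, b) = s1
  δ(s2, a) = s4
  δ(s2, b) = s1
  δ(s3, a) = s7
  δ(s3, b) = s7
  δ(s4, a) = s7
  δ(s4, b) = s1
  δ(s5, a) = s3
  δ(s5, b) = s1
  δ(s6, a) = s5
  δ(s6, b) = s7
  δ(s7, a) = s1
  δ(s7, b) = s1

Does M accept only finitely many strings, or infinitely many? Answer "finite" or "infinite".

finite

The useful states (reachable from s0 and able to reach an accepting state) are {s0, s3, s5, s7}.
Restricted to these states the transition graph has no cycle, so every accepting path has bounded length and L is finite.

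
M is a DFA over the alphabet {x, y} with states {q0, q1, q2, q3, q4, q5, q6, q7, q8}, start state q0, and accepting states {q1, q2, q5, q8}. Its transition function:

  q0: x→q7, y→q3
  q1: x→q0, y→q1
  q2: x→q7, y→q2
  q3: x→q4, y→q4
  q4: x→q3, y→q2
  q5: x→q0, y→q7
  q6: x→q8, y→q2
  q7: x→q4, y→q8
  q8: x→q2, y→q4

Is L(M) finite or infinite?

infinite

State q2 is reachable from the start and can reach an accepting state, and it lies on the cycle q2 → q2.
Traversing that cycle any number of times yields accepted strings of unbounded length, so the language is infinite.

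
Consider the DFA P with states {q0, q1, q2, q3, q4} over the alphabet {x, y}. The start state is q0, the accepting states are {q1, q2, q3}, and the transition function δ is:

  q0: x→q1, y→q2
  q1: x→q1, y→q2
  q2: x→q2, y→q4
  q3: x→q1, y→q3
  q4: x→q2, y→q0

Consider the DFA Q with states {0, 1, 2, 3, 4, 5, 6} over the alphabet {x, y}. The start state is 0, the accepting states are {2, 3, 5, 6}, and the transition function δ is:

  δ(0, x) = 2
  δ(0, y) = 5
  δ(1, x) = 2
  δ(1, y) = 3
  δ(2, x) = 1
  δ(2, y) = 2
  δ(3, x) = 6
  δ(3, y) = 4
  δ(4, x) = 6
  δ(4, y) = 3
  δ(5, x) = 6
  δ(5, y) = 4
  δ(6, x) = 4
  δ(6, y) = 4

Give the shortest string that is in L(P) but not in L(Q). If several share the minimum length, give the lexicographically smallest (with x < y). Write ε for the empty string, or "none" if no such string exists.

The string xx is accepted by P but not by Q.
No shorter string lies in the difference, and xx is the lexicographically first length-2 string in L(P) \ L(Q).

xx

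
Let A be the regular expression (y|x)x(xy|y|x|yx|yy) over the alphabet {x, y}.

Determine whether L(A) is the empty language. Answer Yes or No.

No

The string xxx matches the expression, so it belongs to L(A).
Since L(A) contains at least one string, it is not empty.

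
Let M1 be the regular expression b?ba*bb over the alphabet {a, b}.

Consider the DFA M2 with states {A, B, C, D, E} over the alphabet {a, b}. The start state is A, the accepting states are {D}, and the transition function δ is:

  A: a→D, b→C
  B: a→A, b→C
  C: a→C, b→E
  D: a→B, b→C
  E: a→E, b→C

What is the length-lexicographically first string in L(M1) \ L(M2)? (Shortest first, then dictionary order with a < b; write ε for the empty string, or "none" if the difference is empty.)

bbb

The string bbb is accepted by M1 but not by M2.
No shorter string lies in the difference, and bbb is the lexicographically first length-3 string in L(M1) \ L(M2).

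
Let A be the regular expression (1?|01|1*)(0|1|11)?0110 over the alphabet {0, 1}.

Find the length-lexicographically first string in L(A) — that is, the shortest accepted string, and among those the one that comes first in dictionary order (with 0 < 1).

0110

By inspection of the expression, no string of length less than 4 matches, and 0110 is the lexicographically first match of length 4.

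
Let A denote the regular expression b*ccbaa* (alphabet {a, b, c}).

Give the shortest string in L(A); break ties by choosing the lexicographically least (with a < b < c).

ccba

By inspection of the expression, no string of length less than 4 matches, and ccba is the lexicographically first match of length 4.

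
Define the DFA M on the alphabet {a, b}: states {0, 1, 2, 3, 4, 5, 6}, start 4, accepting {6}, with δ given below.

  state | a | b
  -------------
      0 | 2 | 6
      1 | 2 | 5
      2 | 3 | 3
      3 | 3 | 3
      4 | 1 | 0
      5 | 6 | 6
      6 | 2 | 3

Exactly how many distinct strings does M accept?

3

The useful subgraph on states {0, 1, 4, 5, 6} is acyclic, so L(M) is finite; the longest accepting path visits 4 useful states, giving maximum string length 3.
Counting accepting paths from 4 by length: 1 of length 2, 2 of length 3. Total 3.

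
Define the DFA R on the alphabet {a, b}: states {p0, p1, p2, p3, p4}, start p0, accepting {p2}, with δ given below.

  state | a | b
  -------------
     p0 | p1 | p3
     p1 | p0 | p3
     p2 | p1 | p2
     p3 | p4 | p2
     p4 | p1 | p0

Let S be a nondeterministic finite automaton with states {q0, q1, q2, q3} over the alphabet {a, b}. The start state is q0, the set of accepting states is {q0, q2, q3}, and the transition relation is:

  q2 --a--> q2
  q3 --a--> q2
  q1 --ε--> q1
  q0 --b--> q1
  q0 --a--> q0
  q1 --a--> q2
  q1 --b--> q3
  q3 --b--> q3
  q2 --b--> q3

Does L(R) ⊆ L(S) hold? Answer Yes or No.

Exploring the product automaton R × S from the start pair (p0, q0), following both machines on each input symbol, reaches 9 state pairs: (p0, q0), (p1, q0), (p3, q1), (p4, q2), (p2, q3), (p1, q2), (p0, q3), (p0, q2), (p3, q3).
R accepts in {p2} and S accepts in {q0, q2, q3}. The reachable pairs whose R-component is accepting are (p2, q3); in each of them the S-component is accepting too, so the product for L(R) \ L(S) (R-component accepting, S-component rejecting) has no reachable accepting pair and the difference is empty.
Hence every string in L(R) is also in L(S).

Yes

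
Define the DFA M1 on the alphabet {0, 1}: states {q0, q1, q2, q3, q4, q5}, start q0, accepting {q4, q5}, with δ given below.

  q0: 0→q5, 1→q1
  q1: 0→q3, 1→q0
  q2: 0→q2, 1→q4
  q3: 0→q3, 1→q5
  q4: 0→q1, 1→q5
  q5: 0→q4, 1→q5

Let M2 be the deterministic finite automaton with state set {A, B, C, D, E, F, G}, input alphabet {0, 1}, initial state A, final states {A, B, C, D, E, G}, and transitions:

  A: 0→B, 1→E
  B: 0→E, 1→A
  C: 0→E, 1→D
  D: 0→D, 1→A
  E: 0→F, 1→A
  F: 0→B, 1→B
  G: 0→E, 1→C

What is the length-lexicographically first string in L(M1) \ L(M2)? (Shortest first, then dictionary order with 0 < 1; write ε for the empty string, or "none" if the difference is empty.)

The string 0110 is accepted by M1 but not by M2.
No shorter string lies in the difference, and 0110 is the lexicographically first length-4 string in L(M1) \ L(M2).

0110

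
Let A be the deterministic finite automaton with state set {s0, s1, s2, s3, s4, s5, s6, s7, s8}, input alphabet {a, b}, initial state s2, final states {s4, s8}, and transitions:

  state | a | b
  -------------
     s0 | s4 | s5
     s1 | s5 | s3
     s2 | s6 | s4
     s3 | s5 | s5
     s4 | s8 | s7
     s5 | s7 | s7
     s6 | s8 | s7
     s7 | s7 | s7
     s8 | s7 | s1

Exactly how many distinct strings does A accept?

The useful subgraph on states {s2, s4, s6, s8} is acyclic, so L(A) is finite; the longest accepting path visits 3 useful states, giving maximum string length 2.
Counting accepting paths from s2 by length: 1 of length 1, 2 of length 2. Total 3.

3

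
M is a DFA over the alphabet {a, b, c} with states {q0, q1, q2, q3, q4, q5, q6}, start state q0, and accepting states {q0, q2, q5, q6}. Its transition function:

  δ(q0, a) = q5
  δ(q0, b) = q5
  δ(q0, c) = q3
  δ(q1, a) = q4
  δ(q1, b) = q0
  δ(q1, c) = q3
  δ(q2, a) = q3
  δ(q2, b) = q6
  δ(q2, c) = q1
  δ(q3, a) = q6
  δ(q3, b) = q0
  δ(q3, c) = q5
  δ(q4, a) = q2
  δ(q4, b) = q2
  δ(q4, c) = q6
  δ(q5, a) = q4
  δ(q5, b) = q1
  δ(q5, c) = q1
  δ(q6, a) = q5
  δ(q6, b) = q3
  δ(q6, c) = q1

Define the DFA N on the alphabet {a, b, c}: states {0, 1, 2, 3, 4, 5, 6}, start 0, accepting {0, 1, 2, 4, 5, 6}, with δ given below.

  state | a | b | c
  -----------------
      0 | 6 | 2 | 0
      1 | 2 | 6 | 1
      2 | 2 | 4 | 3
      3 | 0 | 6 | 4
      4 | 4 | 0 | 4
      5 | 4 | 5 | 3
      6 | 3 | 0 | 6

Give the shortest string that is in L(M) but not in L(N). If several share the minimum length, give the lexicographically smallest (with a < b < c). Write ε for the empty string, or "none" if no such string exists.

bac

The string bac is accepted by M but not by N.
No shorter string lies in the difference, and bac is the lexicographically first length-3 string in L(M) \ L(N).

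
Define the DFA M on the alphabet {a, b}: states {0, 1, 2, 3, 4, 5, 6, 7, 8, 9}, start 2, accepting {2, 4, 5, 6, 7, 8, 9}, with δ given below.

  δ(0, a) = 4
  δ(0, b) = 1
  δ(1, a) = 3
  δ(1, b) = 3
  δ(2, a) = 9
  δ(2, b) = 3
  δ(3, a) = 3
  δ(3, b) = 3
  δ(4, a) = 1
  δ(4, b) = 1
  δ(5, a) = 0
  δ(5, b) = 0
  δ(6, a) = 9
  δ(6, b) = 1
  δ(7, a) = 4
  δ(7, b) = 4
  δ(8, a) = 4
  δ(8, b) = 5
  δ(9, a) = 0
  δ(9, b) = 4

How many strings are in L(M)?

The useful subgraph on states {0, 2, 4, 9} is acyclic, so L(M) is finite; the longest accepting path visits 4 useful states, giving maximum string length 3.
Counting accepting paths from 2 by length: 1 of length 0, 1 of length 1, 1 of length 2, 1 of length 3. Total 4.

4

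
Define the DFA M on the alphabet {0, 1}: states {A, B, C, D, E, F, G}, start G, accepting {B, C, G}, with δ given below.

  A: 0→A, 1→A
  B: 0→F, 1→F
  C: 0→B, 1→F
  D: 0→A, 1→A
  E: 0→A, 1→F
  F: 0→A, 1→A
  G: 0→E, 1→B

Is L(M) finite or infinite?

finite

The useful states (reachable from G and able to reach an accepting state) are {B, G}.
Restricted to these states the transition graph has no cycle, so every accepting path has bounded length and L is finite.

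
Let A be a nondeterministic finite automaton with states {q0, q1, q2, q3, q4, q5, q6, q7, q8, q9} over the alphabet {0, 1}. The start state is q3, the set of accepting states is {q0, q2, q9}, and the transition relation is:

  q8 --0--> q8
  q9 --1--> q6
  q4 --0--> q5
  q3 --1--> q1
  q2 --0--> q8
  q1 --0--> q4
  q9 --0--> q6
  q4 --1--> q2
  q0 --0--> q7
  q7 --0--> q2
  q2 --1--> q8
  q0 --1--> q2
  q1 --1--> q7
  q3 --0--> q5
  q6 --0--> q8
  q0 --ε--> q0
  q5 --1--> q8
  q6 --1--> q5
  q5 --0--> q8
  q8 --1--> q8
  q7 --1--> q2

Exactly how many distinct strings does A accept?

3

The useful subgraph on states {q1, q2, q3, q4, q7} is acyclic, so L(A) is finite; the longest accepting path visits 4 useful states, giving maximum string length 3.
Counting accepting paths from q3 by length: 3 of length 3. Total 3.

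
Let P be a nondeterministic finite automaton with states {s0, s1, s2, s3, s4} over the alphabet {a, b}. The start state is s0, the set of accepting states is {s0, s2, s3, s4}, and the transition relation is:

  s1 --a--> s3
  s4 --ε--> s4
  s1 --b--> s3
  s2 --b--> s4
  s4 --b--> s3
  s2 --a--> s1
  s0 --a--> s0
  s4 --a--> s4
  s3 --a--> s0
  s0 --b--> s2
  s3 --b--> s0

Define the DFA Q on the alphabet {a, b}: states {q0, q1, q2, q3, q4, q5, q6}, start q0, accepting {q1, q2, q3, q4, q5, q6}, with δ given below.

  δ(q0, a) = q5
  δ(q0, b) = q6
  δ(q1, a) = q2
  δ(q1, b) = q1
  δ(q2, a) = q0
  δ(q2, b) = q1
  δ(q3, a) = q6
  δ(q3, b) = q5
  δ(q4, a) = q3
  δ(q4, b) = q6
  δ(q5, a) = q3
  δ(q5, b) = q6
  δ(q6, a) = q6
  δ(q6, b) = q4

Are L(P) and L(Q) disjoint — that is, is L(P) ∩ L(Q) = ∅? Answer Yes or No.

The string a is accepted by both P and Q.
Hence L(P) ∩ L(Q) ≠ ∅.

No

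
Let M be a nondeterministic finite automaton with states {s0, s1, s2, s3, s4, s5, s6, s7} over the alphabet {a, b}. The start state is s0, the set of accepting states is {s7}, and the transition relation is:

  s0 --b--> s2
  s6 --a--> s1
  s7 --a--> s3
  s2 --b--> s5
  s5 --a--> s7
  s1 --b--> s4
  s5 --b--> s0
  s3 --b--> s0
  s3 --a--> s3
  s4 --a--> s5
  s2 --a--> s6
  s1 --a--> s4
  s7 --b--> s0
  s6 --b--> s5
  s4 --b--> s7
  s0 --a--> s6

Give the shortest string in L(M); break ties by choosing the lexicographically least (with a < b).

aba

A breadth-first search from s0 reaches an accepting state first via the path s0 → s6 → s5 → s7 on input aba.
No string of length < 3 is accepted (BFS exhausts all shorter strings without reaching an accepting state), and aba is the lexicographically least accepting string of length 3.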